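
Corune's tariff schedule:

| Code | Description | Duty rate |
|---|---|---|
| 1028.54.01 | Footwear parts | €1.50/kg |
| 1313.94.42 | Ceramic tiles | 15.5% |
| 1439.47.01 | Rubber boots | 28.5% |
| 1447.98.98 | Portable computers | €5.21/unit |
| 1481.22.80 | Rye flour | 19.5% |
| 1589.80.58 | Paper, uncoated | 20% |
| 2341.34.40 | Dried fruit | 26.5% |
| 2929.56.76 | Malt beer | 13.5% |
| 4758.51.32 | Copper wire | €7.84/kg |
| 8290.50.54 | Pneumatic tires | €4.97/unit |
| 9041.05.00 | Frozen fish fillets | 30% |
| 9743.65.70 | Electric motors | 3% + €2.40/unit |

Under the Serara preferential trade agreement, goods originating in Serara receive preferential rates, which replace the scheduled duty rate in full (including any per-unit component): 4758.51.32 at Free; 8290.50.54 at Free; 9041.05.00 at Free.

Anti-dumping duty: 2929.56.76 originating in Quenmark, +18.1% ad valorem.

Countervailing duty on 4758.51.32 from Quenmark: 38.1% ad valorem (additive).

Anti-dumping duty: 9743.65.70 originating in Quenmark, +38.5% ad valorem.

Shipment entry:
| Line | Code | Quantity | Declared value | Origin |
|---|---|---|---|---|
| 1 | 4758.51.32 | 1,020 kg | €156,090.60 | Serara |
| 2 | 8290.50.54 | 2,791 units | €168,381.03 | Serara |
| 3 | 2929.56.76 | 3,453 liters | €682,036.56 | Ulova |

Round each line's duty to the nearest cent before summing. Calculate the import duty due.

Line 1 (4758.51.32, Serara, 1,020 kg, €156,090.60):
Base rate for 4758.51.32 is €7.84/kg.
Origin Serara qualifies under the Corune–Serara agreement and 4758.51.32 is covered: preferential rate Free applies instead.
The additional-duty order on 4758.51.32 targets Quenmark, not Serara; it does not apply.
Duty = €156,090.60 × 0% = €0.00.
Line 2 (8290.50.54, Serara, 2,791 units, €168,381.03):
Base rate for 8290.50.54 is €4.97/unit.
Origin Serara qualifies under the Corune–Serara agreement and 8290.50.54 is covered: preferential rate Free applies instead.
Duty = €168,381.03 × 0% = €0.00.
Line 3 (2929.56.76, Ulova, 3,453 liters, €682,036.56):
Base rate for 2929.56.76 is 13.5%.
The additional-duty order on 2929.56.76 targets Quenmark, not Ulova; it does not apply.
Duty = €682,036.56 × 13.5% = €92,074.94.
Total = €0.00 + €0.00 + €92,074.94 = €92,074.94.

€92,074.94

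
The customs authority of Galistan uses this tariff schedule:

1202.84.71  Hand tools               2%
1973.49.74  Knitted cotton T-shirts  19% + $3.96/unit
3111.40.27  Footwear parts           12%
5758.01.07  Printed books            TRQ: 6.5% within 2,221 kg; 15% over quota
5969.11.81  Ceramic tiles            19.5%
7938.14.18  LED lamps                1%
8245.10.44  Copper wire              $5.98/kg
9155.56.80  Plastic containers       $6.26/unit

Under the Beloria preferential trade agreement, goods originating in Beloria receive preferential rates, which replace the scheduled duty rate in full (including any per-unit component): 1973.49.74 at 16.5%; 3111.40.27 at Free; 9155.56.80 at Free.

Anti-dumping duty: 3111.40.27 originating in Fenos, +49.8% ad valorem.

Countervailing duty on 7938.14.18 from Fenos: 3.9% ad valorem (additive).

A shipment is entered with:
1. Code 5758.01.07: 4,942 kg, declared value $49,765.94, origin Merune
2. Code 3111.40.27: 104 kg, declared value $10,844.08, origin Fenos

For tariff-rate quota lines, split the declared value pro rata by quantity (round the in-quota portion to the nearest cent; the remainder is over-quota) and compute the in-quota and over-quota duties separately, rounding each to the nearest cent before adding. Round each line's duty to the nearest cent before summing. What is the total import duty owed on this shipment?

$12,265.47

Line 1 (5758.01.07, Merune, 4,942 kg, $49,765.94):
Code 5758.01.07 is under a tariff-rate quota (threshold 2,221 kg). In-quota: 2,221 kg at 6.5%; over-quota: 2,721 kg at 15%.
Pro-rata value split: in-quota = $49,765.94 × 2,221/4,942 = $22,365.47; over-quota = $49,765.94 − $22,365.47 = $27,400.47.
In-quota duty = $22,365.47 × 6.5% = $1,453.76. Over-quota duty = $27,400.47 × 15% = $4,110.07.
Line duty = $1,453.76 + $4,110.07 = $5,563.83.
Line 2 (3111.40.27, Fenos, 104 kg, $10,844.08):
Base rate for 3111.40.27 is 12%.
3111.40.27 has an FTA preferential rate, but origin Fenos is not Beloria; base rate stands.
Additional duty on 3111.40.27 from Fenos: +49.8%. Applied ad valorem rate: 12% + 49.8% = 61.8%.
Duty = $10,844.08 × 61.8% = $6,701.64.
Total = $5,563.83 + $6,701.64 = $12,265.47.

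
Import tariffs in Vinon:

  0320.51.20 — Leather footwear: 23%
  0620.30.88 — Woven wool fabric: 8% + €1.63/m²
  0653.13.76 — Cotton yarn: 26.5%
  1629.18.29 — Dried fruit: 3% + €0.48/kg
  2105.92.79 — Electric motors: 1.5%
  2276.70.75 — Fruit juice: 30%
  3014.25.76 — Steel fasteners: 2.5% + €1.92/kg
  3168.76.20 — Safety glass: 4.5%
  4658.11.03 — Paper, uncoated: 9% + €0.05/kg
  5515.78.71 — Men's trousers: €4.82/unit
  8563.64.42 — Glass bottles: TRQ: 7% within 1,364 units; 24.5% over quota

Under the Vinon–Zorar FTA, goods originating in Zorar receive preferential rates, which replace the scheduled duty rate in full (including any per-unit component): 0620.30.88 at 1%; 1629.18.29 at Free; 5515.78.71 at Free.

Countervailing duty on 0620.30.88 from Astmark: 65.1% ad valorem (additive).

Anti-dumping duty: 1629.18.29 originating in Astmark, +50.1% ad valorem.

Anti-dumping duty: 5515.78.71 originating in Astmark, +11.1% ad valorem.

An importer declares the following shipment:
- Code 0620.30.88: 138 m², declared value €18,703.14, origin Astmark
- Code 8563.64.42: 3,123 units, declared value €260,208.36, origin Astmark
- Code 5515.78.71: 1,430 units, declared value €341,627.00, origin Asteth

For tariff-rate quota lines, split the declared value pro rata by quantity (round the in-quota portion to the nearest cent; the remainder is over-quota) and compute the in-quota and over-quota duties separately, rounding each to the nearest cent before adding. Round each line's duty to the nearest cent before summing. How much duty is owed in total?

€64,652.10

Line 1 (0620.30.88, Astmark, 138 m², €18,703.14):
Base rate for 0620.30.88 is 8% + €1.63/m².
0620.30.88 has an FTA preferential rate, but origin Astmark is not Zorar; base rate stands.
Additional duty on 0620.30.88 from Astmark: +65.1%. Applied ad valorem rate: 8% + 65.1% = 73.1%.
Duty = €18,703.14 × 73.1% + 138 × €1.63 = €13,896.94.
Line 2 (8563.64.42, Astmark, 3,123 units, €260,208.36):
Code 8563.64.42 is under a tariff-rate quota (threshold 1,364 units). In-quota: 1,364 units at 7%; over-quota: 1,759 units at 24.5%.
Pro-rata value split: in-quota = €260,208.36 × 1,364/3,123 = €113,648.48; over-quota = €260,208.36 − €113,648.48 = €146,559.88.
In-quota duty = €113,648.48 × 7% = €7,955.39. Over-quota duty = €146,559.88 × 24.5% = €35,907.17.
Line duty = €7,955.39 + €35,907.17 = €43,862.56.
Line 3 (5515.78.71, Asteth, 1,430 units, €341,627.00):
Base rate for 5515.78.71 is €4.82/unit.
5515.78.71 has an FTA preferential rate, but origin Asteth is not Zorar; base rate stands.
The additional-duty order on 5515.78.71 targets Astmark, not Asteth; it does not apply.
Duty = 1,430 × €4.82 = €6,892.60.
Total = €13,896.94 + €43,862.56 + €6,892.60 = €64,652.10.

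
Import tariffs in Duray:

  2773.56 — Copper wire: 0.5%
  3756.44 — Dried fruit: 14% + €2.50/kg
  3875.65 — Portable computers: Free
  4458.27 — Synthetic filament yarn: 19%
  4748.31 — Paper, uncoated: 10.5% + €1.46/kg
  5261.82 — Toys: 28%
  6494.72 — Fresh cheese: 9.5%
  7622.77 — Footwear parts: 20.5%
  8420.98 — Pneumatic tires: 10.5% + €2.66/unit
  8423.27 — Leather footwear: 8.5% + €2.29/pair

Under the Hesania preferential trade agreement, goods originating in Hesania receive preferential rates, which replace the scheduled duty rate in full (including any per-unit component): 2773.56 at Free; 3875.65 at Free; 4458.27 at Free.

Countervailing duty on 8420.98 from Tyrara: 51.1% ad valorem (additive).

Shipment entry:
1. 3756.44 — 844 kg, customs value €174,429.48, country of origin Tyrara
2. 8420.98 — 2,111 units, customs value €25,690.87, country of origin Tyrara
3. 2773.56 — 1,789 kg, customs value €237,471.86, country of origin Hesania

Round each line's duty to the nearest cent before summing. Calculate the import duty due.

Line 1 (3756.44, Tyrara, 844 kg, €174,429.48):
Base rate for 3756.44 is 14% + €2.50/kg.
Duty = €174,429.48 × 14% + 844 × €2.50 = €26,530.13.
Line 2 (8420.98, Tyrara, 2,111 units, €25,690.87):
Base rate for 8420.98 is 10.5% + €2.66/unit.
Additional duty on 8420.98 from Tyrara: +51.1%. Applied ad valorem rate: 10.5% + 51.1% = 61.6%.
Duty = €25,690.87 × 61.6% + 2,111 × €2.66 = €21,440.84.
Line 3 (2773.56, Hesania, 1,789 kg, €237,471.86):
Base rate for 2773.56 is 0.5%.
Origin Hesania qualifies under the Duray–Hesania agreement and 2773.56 is covered: preferential rate Free applies instead.
Duty = €237,471.86 × 0% = €0.00.
Total = €26,530.13 + €21,440.84 + €0.00 = €47,970.97.

€47,970.97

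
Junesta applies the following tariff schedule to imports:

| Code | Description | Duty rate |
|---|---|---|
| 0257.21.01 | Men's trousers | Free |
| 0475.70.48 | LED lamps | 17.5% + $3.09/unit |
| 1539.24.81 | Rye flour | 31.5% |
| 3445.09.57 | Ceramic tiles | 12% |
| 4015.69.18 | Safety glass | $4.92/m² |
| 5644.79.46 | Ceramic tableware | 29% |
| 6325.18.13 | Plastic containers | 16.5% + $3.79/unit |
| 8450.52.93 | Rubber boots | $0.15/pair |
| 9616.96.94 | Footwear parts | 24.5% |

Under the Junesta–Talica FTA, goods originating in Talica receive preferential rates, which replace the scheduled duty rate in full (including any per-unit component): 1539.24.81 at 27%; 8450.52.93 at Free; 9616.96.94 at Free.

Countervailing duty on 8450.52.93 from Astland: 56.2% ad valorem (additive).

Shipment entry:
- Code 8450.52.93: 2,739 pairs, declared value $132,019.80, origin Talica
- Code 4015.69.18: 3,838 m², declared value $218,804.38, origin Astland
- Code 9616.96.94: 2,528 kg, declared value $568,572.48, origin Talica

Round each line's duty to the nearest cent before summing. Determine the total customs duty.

$18,882.96

Line 1 (8450.52.93, Talica, 2,739 pairs, $132,019.80):
Base rate for 8450.52.93 is $0.15/pair.
Origin Talica qualifies under the Junesta–Talica agreement and 8450.52.93 is covered: preferential rate Free applies instead.
The additional-duty order on 8450.52.93 targets Astland, not Talica; it does not apply.
Duty = $132,019.80 × 0% = $0.00.
Line 2 (4015.69.18, Astland, 3,838 m², $218,804.38):
Base rate for 4015.69.18 is $4.92/m².
Duty = 3,838 × $4.92 = $18,882.96.
Line 3 (9616.96.94, Talica, 2,528 kg, $568,572.48):
Base rate for 9616.96.94 is 24.5%.
Origin Talica qualifies under the Junesta–Talica agreement and 9616.96.94 is covered: preferential rate Free applies instead.
Duty = $568,572.48 × 0% = $0.00.
Total = $0.00 + $18,882.96 + $0.00 = $18,882.96.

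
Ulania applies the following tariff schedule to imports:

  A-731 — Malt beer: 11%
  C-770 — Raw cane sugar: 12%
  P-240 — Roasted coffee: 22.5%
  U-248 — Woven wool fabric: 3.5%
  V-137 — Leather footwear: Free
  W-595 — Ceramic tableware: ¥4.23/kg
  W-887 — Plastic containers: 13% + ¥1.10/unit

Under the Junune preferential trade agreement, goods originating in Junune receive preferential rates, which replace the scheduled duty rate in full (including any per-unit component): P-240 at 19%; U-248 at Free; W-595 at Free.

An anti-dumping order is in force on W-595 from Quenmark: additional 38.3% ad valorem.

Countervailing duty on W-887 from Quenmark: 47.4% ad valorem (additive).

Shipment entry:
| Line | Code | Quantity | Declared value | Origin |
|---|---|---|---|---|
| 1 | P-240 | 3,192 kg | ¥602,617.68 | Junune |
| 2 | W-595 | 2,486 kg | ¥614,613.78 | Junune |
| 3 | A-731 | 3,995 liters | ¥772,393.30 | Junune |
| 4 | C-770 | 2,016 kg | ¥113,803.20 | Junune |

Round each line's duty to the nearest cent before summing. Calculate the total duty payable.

Line 1 (P-240, Junune, 3,192 kg, ¥602,617.68):
Base rate for P-240 is 22.5%.
Origin Junune qualifies under the Ulania–Junune agreement and P-240 is covered: preferential rate 19% applies instead.
Duty = ¥602,617.68 × 19% = ¥114,497.36.
Line 2 (W-595, Junune, 2,486 kg, ¥614,613.78):
Base rate for W-595 is ¥4.23/kg.
Origin Junune qualifies under the Ulania–Junune agreement and W-595 is covered: preferential rate Free applies instead.
The additional-duty order on W-595 targets Quenmark, not Junune; it does not apply.
Duty = ¥614,613.78 × 0% = ¥0.00.
Line 3 (A-731, Junune, 3,995 liters, ¥772,393.30):
Base rate for A-731 is 11%.
Origin Junune is the FTA partner but A-731 is not on the preference list; base rate stands.
Duty = ¥772,393.30 × 11% = ¥84,963.26.
Line 4 (C-770, Junune, 2,016 kg, ¥113,803.20):
Base rate for C-770 is 12%.
Origin Junune is the FTA partner but C-770 is not on the preference list; base rate stands.
Duty = ¥113,803.20 × 12% = ¥13,656.38.
Total = ¥114,497.36 + ¥0.00 + ¥84,963.26 + ¥13,656.38 = ¥213,117.00.

¥213,117.00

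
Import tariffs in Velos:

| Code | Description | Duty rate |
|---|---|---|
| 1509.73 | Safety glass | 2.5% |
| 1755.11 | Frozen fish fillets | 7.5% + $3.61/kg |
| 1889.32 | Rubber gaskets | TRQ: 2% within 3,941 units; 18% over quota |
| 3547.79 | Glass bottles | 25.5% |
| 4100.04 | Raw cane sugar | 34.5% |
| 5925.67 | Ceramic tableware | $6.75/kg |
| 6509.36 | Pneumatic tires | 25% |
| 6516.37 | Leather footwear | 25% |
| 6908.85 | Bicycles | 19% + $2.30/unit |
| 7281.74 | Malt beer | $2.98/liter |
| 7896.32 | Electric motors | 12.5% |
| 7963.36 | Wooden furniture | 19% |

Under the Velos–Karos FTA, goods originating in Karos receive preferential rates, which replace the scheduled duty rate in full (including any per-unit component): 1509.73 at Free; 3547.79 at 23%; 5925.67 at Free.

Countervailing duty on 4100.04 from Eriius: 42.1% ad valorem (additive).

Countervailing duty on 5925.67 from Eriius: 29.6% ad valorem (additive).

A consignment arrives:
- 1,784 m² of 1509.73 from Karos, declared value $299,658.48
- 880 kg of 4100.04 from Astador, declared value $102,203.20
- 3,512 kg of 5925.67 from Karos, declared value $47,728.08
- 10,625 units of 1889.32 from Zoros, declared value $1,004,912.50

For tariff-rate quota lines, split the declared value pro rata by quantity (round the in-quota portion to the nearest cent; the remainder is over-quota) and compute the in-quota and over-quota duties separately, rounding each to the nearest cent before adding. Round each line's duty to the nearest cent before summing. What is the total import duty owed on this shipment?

$156,505.99

Line 1 (1509.73, Karos, 1,784 m², $299,658.48):
Base rate for 1509.73 is 2.5%.
Origin Karos qualifies under the Velos–Karos agreement and 1509.73 is covered: preferential rate Free applies instead.
Duty = $299,658.48 × 0% = $0.00.
Line 2 (4100.04, Astador, 880 kg, $102,203.20):
Base rate for 4100.04 is 34.5%.
The additional-duty order on 4100.04 targets Eriius, not Astador; it does not apply.
Duty = $102,203.20 × 34.5% = $35,260.10.
Line 3 (5925.67, Karos, 3,512 kg, $47,728.08):
Base rate for 5925.67 is $6.75/kg.
Origin Karos qualifies under the Velos–Karos agreement and 5925.67 is covered: preferential rate Free applies instead.
The additional-duty order on 5925.67 targets Eriius, not Karos; it does not apply.
Duty = $47,728.08 × 0% = $0.00.
Line 4 (1889.32, Zoros, 10,625 units, $1,004,912.50):
Code 1889.32 is under a tariff-rate quota (threshold 3,941 units). In-quota: 3,941 units at 2%; over-quota: 6,684 units at 18%.
Pro-rata value split: in-quota = $1,004,912.50 × 3,941/10,625 = $372,739.78; over-quota = $1,004,912.50 − $372,739.78 = $632,172.72.
In-quota duty = $372,739.78 × 2% = $7,454.80. Over-quota duty = $632,172.72 × 18% = $113,791.09.
Line duty = $7,454.80 + $113,791.09 = $121,245.89.
Total = $0.00 + $35,260.10 + $0.00 + $121,245.89 = $156,505.99.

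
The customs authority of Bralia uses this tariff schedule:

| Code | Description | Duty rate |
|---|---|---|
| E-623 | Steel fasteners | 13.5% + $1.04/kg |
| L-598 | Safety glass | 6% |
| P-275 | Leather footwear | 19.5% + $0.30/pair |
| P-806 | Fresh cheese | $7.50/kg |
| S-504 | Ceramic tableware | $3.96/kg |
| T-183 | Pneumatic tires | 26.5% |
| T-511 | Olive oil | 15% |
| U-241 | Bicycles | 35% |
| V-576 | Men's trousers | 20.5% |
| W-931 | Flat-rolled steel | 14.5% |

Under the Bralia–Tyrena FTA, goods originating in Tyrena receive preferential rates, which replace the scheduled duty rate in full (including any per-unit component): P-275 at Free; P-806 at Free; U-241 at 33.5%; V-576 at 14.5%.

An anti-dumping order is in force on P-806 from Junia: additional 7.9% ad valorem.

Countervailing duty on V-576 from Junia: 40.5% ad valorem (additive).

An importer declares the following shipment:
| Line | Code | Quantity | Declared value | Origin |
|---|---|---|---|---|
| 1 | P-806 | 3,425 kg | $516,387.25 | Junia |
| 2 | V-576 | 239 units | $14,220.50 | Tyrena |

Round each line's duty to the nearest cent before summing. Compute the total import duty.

$68,544.06

Line 1 (P-806, Junia, 3,425 kg, $516,387.25):
Base rate for P-806 is $7.50/kg.
P-806 has an FTA preferential rate, but origin Junia is not Tyrena; base rate stands.
Additional duty on P-806 from Junia: +7.9% ad valorem. Applied ad valorem rate = 7.9%.
Duty = $516,387.25 × 7.9% + 3,425 × $7.50 = $66,482.09.
Line 2 (V-576, Tyrena, 239 units, $14,220.50):
Base rate for V-576 is 20.5%.
Origin Tyrena qualifies under the Bralia–Tyrena agreement and V-576 is covered: preferential rate 14.5% applies instead.
The additional-duty order on V-576 targets Junia, not Tyrena; it does not apply.
Duty = $14,220.50 × 14.5% = $2,061.97.
Total = $66,482.09 + $2,061.97 = $68,544.06.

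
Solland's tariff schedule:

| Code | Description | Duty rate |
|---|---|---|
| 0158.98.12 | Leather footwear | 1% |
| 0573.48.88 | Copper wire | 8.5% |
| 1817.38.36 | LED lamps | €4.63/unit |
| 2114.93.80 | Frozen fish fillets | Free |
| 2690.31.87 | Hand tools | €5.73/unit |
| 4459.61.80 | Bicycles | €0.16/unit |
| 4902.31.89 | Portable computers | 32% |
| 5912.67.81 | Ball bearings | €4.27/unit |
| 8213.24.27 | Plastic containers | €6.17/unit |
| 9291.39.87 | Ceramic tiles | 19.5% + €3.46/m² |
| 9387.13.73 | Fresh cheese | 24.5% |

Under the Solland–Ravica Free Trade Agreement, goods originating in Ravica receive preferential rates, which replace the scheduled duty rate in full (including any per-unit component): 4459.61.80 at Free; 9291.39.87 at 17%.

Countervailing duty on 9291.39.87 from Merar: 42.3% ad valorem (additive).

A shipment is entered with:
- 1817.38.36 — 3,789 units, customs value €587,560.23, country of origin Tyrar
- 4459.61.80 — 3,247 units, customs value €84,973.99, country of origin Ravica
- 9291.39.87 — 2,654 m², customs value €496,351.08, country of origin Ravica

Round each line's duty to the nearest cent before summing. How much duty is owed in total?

Line 1 (1817.38.36, Tyrar, 3,789 units, €587,560.23):
Base rate for 1817.38.36 is €4.63/unit.
Duty = 3,789 × €4.63 = €17,543.07.
Line 2 (4459.61.80, Ravica, 3,247 units, €84,973.99):
Base rate for 4459.61.80 is €0.16/unit.
Origin Ravica qualifies under the Solland–Ravica agreement and 4459.61.80 is covered: preferential rate Free applies instead.
Duty = €84,973.99 × 0% = €0.00.
Line 3 (9291.39.87, Ravica, 2,654 m², €496,351.08):
Base rate for 9291.39.87 is 19.5% + €3.46/m².
Origin Ravica qualifies under the Solland–Ravica agreement and 9291.39.87 is covered: preferential rate 17% applies instead.
The additional-duty order on 9291.39.87 targets Merar, not Ravica; it does not apply.
Duty = €496,351.08 × 17% = €84,379.68.
Total = €17,543.07 + €0.00 + €84,379.68 = €101,922.75.

€101,922.75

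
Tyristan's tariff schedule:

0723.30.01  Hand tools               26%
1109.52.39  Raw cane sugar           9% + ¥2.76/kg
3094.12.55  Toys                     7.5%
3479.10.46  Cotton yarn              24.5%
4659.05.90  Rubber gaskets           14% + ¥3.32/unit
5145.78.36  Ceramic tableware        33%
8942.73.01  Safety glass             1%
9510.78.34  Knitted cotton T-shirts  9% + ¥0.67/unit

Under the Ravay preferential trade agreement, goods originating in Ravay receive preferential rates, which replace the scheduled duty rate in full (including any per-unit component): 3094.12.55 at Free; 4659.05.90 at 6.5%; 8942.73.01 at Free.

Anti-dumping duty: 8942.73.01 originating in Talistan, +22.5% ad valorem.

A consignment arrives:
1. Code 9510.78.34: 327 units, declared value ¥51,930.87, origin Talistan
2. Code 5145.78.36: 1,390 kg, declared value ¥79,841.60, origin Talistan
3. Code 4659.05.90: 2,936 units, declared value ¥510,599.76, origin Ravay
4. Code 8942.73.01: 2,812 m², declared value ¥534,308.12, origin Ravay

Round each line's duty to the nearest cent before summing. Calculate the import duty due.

Line 1 (9510.78.34, Talistan, 327 units, ¥51,930.87):
Base rate for 9510.78.34 is 9% + ¥0.67/unit.
Duty = ¥51,930.87 × 9% + 327 × ¥0.67 = ¥4,892.87.
Line 2 (5145.78.36, Talistan, 1,390 kg, ¥79,841.60):
Base rate for 5145.78.36 is 33%.
Duty = ¥79,841.60 × 33% = ¥26,347.73.
Line 3 (4659.05.90, Ravay, 2,936 units, ¥510,599.76):
Base rate for 4659.05.90 is 14% + ¥3.32/unit.
Origin Ravay qualifies under the Tyristan–Ravay agreement and 4659.05.90 is covered: preferential rate 6.5% applies instead.
Duty = ¥510,599.76 × 6.5% = ¥33,188.98.
Line 4 (8942.73.01, Ravay, 2,812 m², ¥534,308.12):
Base rate for 8942.73.01 is 1%.
Origin Ravay qualifies under the Tyristan–Ravay agreement and 8942.73.01 is covered: preferential rate Free applies instead.
The additional-duty order on 8942.73.01 targets Talistan, not Ravay; it does not apply.
Duty = ¥534,308.12 × 0% = ¥0.00.
Total = ¥4,892.87 + ¥26,347.73 + ¥33,188.98 + ¥0.00 = ¥64,429.58.

¥64,429.58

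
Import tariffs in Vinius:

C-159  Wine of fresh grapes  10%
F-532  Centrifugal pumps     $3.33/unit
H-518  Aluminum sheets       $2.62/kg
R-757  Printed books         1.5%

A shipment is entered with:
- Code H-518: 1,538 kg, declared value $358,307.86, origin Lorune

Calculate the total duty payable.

Line 1 (H-518, Lorune, 1,538 kg, $358,307.86):
Base rate for H-518 is $2.62/kg.
Duty = 1,538 × $2.62 = $4,029.56.

$4,029.56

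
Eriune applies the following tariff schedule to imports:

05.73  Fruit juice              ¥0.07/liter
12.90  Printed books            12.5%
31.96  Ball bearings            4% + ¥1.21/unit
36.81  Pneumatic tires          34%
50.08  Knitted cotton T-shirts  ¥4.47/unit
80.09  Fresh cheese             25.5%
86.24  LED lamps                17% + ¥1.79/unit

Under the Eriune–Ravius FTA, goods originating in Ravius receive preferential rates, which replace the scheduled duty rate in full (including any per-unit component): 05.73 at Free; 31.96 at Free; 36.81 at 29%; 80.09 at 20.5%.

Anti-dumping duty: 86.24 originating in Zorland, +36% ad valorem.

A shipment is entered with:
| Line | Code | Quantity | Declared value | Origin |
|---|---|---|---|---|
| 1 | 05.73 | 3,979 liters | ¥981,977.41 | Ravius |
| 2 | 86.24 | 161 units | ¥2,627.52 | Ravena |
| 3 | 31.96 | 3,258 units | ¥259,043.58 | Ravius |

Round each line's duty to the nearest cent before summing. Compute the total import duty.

Line 1 (05.73, Ravius, 3,979 liters, ¥981,977.41):
Base rate for 05.73 is ¥0.07/liter.
Origin Ravius qualifies under the Eriune–Ravius agreement and 05.73 is covered: preferential rate Free applies instead.
Duty = ¥981,977.41 × 0% = ¥0.00.
Line 2 (86.24, Ravena, 161 units, ¥2,627.52):
Base rate for 86.24 is 17% + ¥1.79/unit.
The additional-duty order on 86.24 targets Zorland, not Ravena; it does not apply.
Duty = ¥2,627.52 × 17% + 161 × ¥1.79 = ¥734.87.
Line 3 (31.96, Ravius, 3,258 units, ¥259,043.58):
Base rate for 31.96 is 4% + ¥1.21/unit.
Origin Ravius qualifies under the Eriune–Ravius agreement and 31.96 is covered: preferential rate Free applies instead.
Duty = ¥259,043.58 × 0% = ¥0.00.
Total = ¥0.00 + ¥734.87 + ¥0.00 = ¥734.87.

¥734.87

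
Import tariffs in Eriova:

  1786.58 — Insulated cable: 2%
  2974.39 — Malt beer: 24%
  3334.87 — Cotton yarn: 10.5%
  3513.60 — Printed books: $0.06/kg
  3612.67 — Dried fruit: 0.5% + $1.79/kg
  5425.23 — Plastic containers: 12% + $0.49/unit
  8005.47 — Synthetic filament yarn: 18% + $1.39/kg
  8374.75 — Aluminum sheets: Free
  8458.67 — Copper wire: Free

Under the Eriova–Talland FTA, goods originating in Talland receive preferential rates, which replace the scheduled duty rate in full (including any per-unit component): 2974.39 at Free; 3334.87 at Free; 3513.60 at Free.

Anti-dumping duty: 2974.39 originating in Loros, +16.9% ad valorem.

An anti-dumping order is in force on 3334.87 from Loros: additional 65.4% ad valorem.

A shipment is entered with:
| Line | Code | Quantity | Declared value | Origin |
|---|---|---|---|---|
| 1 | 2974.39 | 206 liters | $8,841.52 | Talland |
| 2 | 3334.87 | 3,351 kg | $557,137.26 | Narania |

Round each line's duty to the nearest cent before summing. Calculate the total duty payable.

Line 1 (2974.39, Talland, 206 liters, $8,841.52):
Base rate for 2974.39 is 24%.
Origin Talland qualifies under the Eriova–Talland agreement and 2974.39 is covered: preferential rate Free applies instead.
The additional-duty order on 2974.39 targets Loros, not Talland; it does not apply.
Duty = $8,841.52 × 0% = $0.00.
Line 2 (3334.87, Narania, 3,351 kg, $557,137.26):
Base rate for 3334.87 is 10.5%.
3334.87 has an FTA preferential rate, but origin Narania is not Talland; base rate stands.
The additional-duty order on 3334.87 targets Loros, not Narania; it does not apply.
Duty = $557,137.26 × 10.5% = $58,499.41.
Total = $0.00 + $58,499.41 = $58,499.41.

$58,499.41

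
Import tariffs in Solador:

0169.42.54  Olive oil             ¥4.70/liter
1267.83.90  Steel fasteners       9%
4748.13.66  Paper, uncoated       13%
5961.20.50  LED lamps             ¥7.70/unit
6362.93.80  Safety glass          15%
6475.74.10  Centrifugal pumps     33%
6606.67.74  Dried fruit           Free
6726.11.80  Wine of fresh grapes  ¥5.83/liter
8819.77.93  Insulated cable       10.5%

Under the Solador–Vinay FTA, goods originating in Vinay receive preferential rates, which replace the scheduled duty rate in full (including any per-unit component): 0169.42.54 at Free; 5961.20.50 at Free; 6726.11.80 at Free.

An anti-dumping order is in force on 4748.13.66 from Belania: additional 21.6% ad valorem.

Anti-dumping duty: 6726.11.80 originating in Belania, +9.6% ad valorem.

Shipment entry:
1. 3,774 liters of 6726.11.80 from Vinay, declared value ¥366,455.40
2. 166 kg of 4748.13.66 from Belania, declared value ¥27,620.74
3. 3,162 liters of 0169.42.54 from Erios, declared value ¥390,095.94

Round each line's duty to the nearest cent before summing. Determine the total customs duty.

¥24,418.18

Line 1 (6726.11.80, Vinay, 3,774 liters, ¥366,455.40):
Base rate for 6726.11.80 is ¥5.83/liter.
Origin Vinay qualifies under the Solador–Vinay agreement and 6726.11.80 is covered: preferential rate Free applies instead.
The additional-duty order on 6726.11.80 targets Belania, not Vinay; it does not apply.
Duty = ¥366,455.40 × 0% = ¥0.00.
Line 2 (4748.13.66, Belania, 166 kg, ¥27,620.74):
Base rate for 4748.13.66 is 13%.
Additional duty on 4748.13.66 from Belania: +21.6%. Applied ad valorem rate: 13% + 21.6% = 34.6%.
Duty = ¥27,620.74 × 34.6% = ¥9,556.78.
Line 3 (0169.42.54, Erios, 3,162 liters, ¥390,095.94):
Base rate for 0169.42.54 is ¥4.70/liter.
0169.42.54 has an FTA preferential rate, but origin Erios is not Vinay; base rate stands.
Duty = 3,162 × ¥4.70 = ¥14,861.40.
Total = ¥0.00 + ¥9,556.78 + ¥14,861.40 = ¥24,418.18.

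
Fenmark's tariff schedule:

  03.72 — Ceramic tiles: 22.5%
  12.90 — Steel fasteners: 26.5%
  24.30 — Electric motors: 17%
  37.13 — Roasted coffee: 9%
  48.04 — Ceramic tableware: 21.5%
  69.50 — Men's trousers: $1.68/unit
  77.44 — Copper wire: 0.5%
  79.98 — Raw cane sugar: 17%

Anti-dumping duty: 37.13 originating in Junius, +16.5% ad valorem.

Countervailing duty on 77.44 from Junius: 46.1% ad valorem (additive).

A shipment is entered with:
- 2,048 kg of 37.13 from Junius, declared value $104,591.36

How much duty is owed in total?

Line 1 (37.13, Junius, 2,048 kg, $104,591.36):
Base rate for 37.13 is 9%.
Additional duty on 37.13 from Junius: +16.5%. Applied ad valorem rate: 9% + 16.5% = 25.5%.
Duty = $104,591.36 × 25.5% = $26,670.80.

$26,670.80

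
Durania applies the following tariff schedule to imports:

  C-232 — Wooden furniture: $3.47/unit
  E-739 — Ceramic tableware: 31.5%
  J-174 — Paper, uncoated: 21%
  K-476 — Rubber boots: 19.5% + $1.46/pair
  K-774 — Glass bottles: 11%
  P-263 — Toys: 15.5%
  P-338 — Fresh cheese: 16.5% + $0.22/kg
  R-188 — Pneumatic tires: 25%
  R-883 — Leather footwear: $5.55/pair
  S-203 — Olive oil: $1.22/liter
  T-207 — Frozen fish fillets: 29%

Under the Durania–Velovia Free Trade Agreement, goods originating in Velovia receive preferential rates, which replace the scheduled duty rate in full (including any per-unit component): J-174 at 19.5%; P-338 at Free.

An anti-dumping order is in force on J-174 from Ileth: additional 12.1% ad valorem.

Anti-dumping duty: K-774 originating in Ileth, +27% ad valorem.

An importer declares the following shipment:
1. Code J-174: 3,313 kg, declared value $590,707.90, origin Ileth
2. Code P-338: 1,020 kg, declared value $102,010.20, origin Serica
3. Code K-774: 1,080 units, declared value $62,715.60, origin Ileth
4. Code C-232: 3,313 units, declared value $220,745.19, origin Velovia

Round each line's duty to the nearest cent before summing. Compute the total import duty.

Line 1 (J-174, Ileth, 3,313 kg, $590,707.90):
Base rate for J-174 is 21%.
J-174 has an FTA preferential rate, but origin Ileth is not Velovia; base rate stands.
Additional duty on J-174 from Ileth: +12.1%. Applied ad valorem rate: 21% + 12.1% = 33.1%.
Duty = $590,707.90 × 33.1% = $195,524.31.
Line 2 (P-338, Serica, 1,020 kg, $102,010.20):
Base rate for P-338 is 16.5% + $0.22/kg.
P-338 has an FTA preferential rate, but origin Serica is not Velovia; base rate stands.
Duty = $102,010.20 × 16.5% + 1,020 × $0.22 = $17,056.08.
Line 3 (K-774, Ileth, 1,080 units, $62,715.60):
Base rate for K-774 is 11%.
Additional duty on K-774 from Ileth: +27%. Applied ad valorem rate: 11% + 27% = 38%.
Duty = $62,715.60 × 38% = $23,831.93.
Line 4 (C-232, Velovia, 3,313 units, $220,745.19):
Base rate for C-232 is $3.47/unit.
Origin Velovia is the FTA partner but C-232 is not on the preference list; base rate stands.
Duty = 3,313 × $3.47 = $11,496.11.
Total = $195,524.31 + $17,056.08 + $23,831.93 + $11,496.11 = $247,908.43.

$247,908.43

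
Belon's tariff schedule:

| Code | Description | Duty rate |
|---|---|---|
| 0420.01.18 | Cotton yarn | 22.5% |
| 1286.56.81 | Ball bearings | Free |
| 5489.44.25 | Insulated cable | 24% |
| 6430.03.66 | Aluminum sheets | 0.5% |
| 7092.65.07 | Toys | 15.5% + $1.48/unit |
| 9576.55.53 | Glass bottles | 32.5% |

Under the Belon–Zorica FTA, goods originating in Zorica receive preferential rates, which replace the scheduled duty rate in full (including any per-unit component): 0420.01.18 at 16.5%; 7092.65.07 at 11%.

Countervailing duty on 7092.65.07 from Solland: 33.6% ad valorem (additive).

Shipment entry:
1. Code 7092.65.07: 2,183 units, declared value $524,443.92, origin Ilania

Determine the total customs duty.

$84,519.65

Line 1 (7092.65.07, Ilania, 2,183 units, $524,443.92):
Base rate for 7092.65.07 is 15.5% + $1.48/unit.
7092.65.07 has an FTA preferential rate, but origin Ilania is not Zorica; base rate stands.
The additional-duty order on 7092.65.07 targets Solland, not Ilania; it does not apply.
Duty = $524,443.92 × 15.5% + 2,183 × $1.48 = $84,519.65.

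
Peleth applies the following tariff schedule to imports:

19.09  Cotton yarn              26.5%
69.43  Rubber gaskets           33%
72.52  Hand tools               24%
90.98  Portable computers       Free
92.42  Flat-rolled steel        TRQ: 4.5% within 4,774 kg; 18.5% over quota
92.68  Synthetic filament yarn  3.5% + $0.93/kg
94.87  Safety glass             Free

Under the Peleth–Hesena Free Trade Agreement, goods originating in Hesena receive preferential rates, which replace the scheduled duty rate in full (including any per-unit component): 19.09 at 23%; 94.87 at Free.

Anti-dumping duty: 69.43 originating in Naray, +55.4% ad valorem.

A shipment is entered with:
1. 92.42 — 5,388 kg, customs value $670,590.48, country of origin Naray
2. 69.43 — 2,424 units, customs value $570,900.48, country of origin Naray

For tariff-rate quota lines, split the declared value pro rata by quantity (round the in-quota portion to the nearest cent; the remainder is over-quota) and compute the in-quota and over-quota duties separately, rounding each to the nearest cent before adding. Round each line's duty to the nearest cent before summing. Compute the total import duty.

Line 1 (92.42, Naray, 5,388 kg, $670,590.48):
Code 92.42 is under a tariff-rate quota (threshold 4,774 kg). In-quota: 4,774 kg at 4.5%; over-quota: 614 kg at 18.5%.
Pro-rata value split: in-quota = $670,590.48 × 4,774/5,388 = $594,172.04; over-quota = $670,590.48 − $594,172.04 = $76,418.44.
In-quota duty = $594,172.04 × 4.5% = $26,737.74. Over-quota duty = $76,418.44 × 18.5% = $14,137.41.
Line duty = $26,737.74 + $14,137.41 = $40,875.15.
Line 2 (69.43, Naray, 2,424 units, $570,900.48):
Base rate for 69.43 is 33%.
Additional duty on 69.43 from Naray: +55.4%. Applied ad valorem rate: 33% + 55.4% = 88.4%.
Duty = $570,900.48 × 88.4% = $504,676.02.
Total = $40,875.15 + $504,676.02 = $545,551.17.

$545,551.17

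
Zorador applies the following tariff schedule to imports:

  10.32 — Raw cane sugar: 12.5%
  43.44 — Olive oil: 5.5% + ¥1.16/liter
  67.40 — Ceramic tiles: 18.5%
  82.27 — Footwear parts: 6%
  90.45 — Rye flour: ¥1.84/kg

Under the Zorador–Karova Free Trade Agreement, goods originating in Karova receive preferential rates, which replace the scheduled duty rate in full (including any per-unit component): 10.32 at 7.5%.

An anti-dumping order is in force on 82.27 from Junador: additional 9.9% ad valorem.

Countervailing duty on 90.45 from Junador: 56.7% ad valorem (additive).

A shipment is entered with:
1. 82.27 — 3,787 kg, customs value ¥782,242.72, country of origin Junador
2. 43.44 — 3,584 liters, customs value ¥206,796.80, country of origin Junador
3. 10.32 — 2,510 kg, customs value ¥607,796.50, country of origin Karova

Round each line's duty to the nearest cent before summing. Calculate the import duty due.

Line 1 (82.27, Junador, 3,787 kg, ¥782,242.72):
Base rate for 82.27 is 6%.
Additional duty on 82.27 from Junador: +9.9%. Applied ad valorem rate: 6% + 9.9% = 15.9%.
Duty = ¥782,242.72 × 15.9% = ¥124,376.59.
Line 2 (43.44, Junador, 3,584 liters, ¥206,796.80):
Base rate for 43.44 is 5.5% + ¥1.16/liter.
Duty = ¥206,796.80 × 5.5% + 3,584 × ¥1.16 = ¥15,531.26.
Line 3 (10.32, Karova, 2,510 kg, ¥607,796.50):
Base rate for 10.32 is 12.5%.
Origin Karova qualifies under the Zorador–Karova agreement and 10.32 is covered: preferential rate 7.5% applies instead.
Duty = ¥607,796.50 × 7.5% = ¥45,584.74.
Total = ¥124,376.59 + ¥15,531.26 + ¥45,584.74 = ¥185,492.59.

¥185,492.59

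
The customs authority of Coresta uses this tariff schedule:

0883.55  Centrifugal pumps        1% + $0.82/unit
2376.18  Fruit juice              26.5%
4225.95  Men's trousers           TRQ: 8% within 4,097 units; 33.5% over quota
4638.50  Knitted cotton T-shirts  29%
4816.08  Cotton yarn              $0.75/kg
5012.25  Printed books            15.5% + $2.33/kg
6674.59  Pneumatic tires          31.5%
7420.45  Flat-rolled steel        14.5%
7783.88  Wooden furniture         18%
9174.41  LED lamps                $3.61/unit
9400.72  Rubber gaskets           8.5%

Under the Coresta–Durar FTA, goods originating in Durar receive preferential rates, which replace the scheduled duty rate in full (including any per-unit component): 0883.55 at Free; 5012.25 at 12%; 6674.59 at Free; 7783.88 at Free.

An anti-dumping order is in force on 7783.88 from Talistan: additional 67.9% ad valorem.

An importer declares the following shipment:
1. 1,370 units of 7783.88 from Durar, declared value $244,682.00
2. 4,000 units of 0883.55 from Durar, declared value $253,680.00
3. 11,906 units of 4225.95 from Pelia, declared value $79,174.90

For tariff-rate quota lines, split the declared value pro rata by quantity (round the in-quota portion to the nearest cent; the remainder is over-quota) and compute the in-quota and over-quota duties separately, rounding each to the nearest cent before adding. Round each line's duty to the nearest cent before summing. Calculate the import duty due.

Line 1 (7783.88, Durar, 1,370 units, $244,682.00):
Base rate for 7783.88 is 18%.
Origin Durar qualifies under the Coresta–Durar agreement and 7783.88 is covered: preferential rate Free applies instead.
The additional-duty order on 7783.88 targets Talistan, not Durar; it does not apply.
Duty = $244,682.00 × 0% = $0.00.
Line 2 (0883.55, Durar, 4,000 units, $253,680.00):
Base rate for 0883.55 is 1% + $0.82/unit.
Origin Durar qualifies under the Coresta–Durar agreement and 0883.55 is covered: preferential rate Free applies instead.
Duty = $253,680.00 × 0% = $0.00.
Line 3 (4225.95, Pelia, 11,906 units, $79,174.90):
Code 4225.95 is under a tariff-rate quota (threshold 4,097 units). In-quota: 4,097 units at 8%; over-quota: 7,809 units at 33.5%.
Pro-rata value split: in-quota = $79,174.90 × 4,097/11,906 = $27,245.05; over-quota = $79,174.90 − $27,245.05 = $51,929.85.
In-quota duty = $27,245.05 × 8% = $2,179.60. Over-quota duty = $51,929.85 × 33.5% = $17,396.50.
Line duty = $2,179.60 + $17,396.50 = $19,576.10.
Total = $0.00 + $0.00 + $19,576.10 = $19,576.10.

$19,576.10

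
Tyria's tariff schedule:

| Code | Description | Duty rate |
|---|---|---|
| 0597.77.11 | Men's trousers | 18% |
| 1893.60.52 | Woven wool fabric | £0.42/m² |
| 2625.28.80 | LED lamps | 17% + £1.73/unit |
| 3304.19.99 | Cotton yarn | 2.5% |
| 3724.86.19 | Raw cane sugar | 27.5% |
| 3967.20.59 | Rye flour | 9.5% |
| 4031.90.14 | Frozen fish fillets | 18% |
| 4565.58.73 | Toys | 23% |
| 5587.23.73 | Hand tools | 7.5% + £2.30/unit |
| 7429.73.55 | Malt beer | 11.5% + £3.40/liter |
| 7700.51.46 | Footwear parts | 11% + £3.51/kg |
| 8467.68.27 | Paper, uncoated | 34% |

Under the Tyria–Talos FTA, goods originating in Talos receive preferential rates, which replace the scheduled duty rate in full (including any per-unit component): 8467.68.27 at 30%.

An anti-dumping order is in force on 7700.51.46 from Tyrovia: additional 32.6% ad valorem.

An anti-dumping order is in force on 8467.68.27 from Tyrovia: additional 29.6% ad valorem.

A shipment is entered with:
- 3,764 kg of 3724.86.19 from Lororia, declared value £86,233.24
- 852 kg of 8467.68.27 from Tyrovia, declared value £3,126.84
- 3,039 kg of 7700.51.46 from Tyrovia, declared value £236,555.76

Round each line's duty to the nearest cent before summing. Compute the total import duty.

£139,508.01

Line 1 (3724.86.19, Lororia, 3,764 kg, £86,233.24):
Base rate for 3724.86.19 is 27.5%.
Duty = £86,233.24 × 27.5% = £23,714.14.
Line 2 (8467.68.27, Tyrovia, 852 kg, £3,126.84):
Base rate for 8467.68.27 is 34%.
8467.68.27 has an FTA preferential rate, but origin Tyrovia is not Talos; base rate stands.
Additional duty on 8467.68.27 from Tyrovia: +29.6%. Applied ad valorem rate: 34% + 29.6% = 63.6%.
Duty = £3,126.84 × 63.6% = £1,988.67.
Line 3 (7700.51.46, Tyrovia, 3,039 kg, £236,555.76):
Base rate for 7700.51.46 is 11% + £3.51/kg.
Additional duty on 7700.51.46 from Tyrovia: +32.6%. Applied ad valorem rate: 11% + 32.6% = 43.6%.
Duty = £236,555.76 × 43.6% + 3,039 × £3.51 = £113,805.20.
Total = £23,714.14 + £1,988.67 + £113,805.20 = £139,508.01.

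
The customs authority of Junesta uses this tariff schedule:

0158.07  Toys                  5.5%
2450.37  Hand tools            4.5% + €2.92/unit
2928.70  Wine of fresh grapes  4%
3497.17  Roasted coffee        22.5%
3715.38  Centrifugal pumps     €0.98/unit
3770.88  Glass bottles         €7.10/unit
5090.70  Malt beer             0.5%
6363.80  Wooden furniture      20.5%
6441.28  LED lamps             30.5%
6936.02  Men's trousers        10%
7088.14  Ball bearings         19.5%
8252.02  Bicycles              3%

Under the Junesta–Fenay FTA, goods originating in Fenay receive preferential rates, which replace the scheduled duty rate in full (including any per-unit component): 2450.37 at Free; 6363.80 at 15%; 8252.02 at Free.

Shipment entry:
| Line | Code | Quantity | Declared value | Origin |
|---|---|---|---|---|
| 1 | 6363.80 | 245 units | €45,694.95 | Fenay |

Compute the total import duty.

Line 1 (6363.80, Fenay, 245 units, €45,694.95):
Base rate for 6363.80 is 20.5%.
Origin Fenay qualifies under the Junesta–Fenay agreement and 6363.80 is covered: preferential rate 15% applies instead.
Duty = €45,694.95 × 15% = €6,854.24.

€6,854.24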